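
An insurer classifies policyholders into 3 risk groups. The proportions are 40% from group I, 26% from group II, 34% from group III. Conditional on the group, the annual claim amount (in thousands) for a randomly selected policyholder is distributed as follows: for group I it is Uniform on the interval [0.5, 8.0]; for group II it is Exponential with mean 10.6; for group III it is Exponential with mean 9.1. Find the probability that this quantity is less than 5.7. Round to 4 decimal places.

0.5437

Conditional on each group, P(X < 5.7): I: 0.693333; II: 0.415931; III: 0.465473.
By total probability, P(X < 5.7) = 0.4·0.693333 + 0.26·0.415931 + 0.34·0.465473 = 0.543736.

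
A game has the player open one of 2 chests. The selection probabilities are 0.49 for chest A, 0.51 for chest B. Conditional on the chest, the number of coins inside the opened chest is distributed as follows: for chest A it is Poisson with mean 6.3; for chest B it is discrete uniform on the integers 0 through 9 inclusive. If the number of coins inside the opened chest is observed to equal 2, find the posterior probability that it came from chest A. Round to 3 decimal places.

Likelihoods P(X=2 | ·): A: 0.0364415; B: 0.1.
Posterior ∝ prior × likelihood. Numerator for A: 0.49·0.0364415 = 0.0178563.
Normalizing constant: 0.49·0.0364415 + 0.51·0.1 = 0.0688563.
P(A | observation) = 0.0178563 / 0.0688563 = 0.259327.

0.259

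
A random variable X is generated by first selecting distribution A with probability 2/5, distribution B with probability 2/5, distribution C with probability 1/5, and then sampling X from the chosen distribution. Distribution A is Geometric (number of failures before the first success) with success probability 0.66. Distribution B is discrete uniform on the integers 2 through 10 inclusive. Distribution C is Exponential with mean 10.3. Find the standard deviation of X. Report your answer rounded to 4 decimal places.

Per component, A: μ=0.515152, E[X²]=1.04591; B: μ=6, E[X²]=42.6667; C: μ=10.3, E[X²]=212.18.
E[X] = 0.4·0.515152 + 0.4·6 + 0.2·10.3 = 4.66606.
E[X²] = 0.4·1.04591 + 0.4·42.6667 + 0.2·212.18 = 59.921.
Var(X) = E[X²] − (E[X])² = 59.921 − 21.7721 = 38.1489.
SD(X) = √38.1489 = 6.17648.

6.1765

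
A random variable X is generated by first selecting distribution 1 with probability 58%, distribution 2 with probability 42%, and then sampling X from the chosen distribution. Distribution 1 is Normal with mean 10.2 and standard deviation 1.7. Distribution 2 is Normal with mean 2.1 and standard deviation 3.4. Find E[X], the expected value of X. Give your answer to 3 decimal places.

6.798

Component means — 1: 10.2; 2: 2.1.
E[X] = 0.58·10.2 + 0.42·2.1 = 6.798.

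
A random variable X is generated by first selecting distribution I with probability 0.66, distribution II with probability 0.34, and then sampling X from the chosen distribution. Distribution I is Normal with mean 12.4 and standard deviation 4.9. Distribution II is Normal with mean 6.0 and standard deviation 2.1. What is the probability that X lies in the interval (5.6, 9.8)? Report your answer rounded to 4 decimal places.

0.3258

Conditional on each component, P(5.6 < X < 9.8): I: 0.215238; II: 0.540347.
By total probability, P(5.6 < X < 9.8) = 0.66·0.215238 + 0.34·0.540347 = 0.325775.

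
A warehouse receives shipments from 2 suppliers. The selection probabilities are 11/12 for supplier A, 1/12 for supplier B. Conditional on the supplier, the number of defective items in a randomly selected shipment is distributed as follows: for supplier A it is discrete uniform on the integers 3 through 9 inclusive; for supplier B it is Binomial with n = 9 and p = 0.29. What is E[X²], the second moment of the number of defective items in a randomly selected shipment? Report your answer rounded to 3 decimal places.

37.389

For each component E[X²] = Var + (mean)², giving A: 40; B: 8.6652.
Overall E[X²] = 0.916667·40 + 0.0833333·8.6652 = 37.3888.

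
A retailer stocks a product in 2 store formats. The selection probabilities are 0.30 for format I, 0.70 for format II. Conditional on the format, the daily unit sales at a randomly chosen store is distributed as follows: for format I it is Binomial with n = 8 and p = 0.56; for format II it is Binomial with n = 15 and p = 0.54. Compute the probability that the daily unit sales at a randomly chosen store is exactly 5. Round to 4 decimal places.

0.1198

Conditional on each format, P(X = 5): I: 0.262716; II: 0.0584928.
By total probability, P(X = 5) = 0.3·0.262716 + 0.7·0.0584928 = 0.11976.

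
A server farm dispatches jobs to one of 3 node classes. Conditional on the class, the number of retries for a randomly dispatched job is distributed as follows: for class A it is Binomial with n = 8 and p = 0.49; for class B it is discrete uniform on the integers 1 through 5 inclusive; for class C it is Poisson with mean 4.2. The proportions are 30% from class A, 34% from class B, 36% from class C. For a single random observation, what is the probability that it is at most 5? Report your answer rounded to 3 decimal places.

0.872

Conditional on each class, P(X ≤ 5): A: 0.868202; B: 1; C: 0.753143.
By total probability, P(X ≤ 5) = 0.3·0.868202 + 0.34·1 + 0.36·0.753143 = 0.871592.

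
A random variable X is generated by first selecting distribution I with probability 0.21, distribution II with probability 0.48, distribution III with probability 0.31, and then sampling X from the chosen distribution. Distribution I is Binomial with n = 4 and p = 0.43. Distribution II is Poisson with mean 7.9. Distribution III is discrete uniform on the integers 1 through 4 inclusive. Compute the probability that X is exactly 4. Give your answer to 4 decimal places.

Conditional on each component, P(X = 4): I: 0.034188; II: 0.0601687; III: 0.25.
By total probability, P(X = 4) = 0.21·0.034188 + 0.48·0.0601687 + 0.31·0.25 = 0.11356.

0.1136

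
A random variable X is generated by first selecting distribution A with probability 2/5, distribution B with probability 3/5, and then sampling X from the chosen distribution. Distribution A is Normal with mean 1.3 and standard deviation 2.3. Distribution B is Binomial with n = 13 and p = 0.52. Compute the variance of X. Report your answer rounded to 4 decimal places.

Per component, A: μ=1.3, E[X²]=6.98; B: μ=6.76, E[X²]=48.9424.
E[X] = 0.4·1.3 + 0.6·6.76 = 4.576.
E[X²] = 0.4·6.98 + 0.6·48.9424 = 32.1574.
Var(X) = E[X²] − (E[X])² = 32.1574 − 20.9398 = 11.2177.

11.2177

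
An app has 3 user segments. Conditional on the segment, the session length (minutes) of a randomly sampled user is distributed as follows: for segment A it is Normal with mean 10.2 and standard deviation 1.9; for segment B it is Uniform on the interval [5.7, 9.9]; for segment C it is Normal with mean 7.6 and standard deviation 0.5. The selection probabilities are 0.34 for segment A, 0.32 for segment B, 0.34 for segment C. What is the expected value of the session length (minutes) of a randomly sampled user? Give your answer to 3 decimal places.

Component means — A: 10.2; B: 7.8; C: 7.6.
E[X] = 0.34·10.2 + 0.32·7.8 + 0.34·7.6 = 8.548.

8.548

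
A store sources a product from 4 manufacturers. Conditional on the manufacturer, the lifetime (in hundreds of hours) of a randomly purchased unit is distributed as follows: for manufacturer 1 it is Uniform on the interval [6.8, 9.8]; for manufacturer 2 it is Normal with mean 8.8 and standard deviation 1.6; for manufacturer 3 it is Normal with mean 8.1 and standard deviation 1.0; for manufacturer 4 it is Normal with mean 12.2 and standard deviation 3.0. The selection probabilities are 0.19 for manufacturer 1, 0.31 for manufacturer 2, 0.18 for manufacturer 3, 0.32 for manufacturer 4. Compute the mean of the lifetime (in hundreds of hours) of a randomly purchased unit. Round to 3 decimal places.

9.667

Component means — 1: 8.3; 2: 8.8; 3: 8.1; 4: 12.2.
E[X] = 0.19·8.3 + 0.31·8.8 + 0.18·8.1 + 0.32·12.2 = 9.667.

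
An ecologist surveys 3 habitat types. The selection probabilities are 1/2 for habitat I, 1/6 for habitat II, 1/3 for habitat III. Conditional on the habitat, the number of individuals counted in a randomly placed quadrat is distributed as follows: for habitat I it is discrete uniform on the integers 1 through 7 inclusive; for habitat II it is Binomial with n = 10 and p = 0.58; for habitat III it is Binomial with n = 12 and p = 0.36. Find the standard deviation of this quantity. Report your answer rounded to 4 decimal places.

Per component, I: μ=4, E[X²]=20; II: μ=5.8, E[X²]=36.076; III: μ=4.32, E[X²]=21.4272.
E[X] = 0.5·4 + 0.166667·5.8 + 0.333333·4.32 = 4.40667.
E[X²] = 0.5·20 + 0.166667·36.076 + 0.333333·21.4272 = 23.1551.
Var(X) = E[X²] − (E[X])² = 23.1551 − 19.4187 = 3.73636.
SD(X) = √3.73636 = 1.93297.

1.9330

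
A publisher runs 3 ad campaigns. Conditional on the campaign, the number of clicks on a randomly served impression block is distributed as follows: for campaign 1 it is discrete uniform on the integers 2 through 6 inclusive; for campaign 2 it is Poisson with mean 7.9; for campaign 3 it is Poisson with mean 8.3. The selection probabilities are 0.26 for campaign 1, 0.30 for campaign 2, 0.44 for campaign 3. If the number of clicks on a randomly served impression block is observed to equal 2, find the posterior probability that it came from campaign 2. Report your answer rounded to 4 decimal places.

Likelihoods P(X=2 | ·): 1: 0.2; 2: 0.0115691; 3: 0.00856016.
Posterior ∝ prior × likelihood. Numerator for 2: 0.3·0.0115691 = 0.00347072.
Normalizing constant: 0.26·0.2 + 0.3·0.0115691 + 0.44·0.00856016 = 0.0592372.
P(2 | observation) = 0.00347072 / 0.0592372 = 0.0585901.

0.0586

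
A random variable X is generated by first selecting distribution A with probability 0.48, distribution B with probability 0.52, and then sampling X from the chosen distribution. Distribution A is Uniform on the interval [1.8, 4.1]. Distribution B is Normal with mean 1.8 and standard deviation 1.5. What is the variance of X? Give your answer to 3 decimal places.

Per component, A: μ=2.95, E[X²]=9.14333; B: μ=1.8, E[X²]=5.49.
E[X] = 0.48·2.95 + 0.52·1.8 = 2.352.
E[X²] = 0.48·9.14333 + 0.52·5.49 = 7.2436.
Var(X) = E[X²] − (E[X])² = 7.2436 − 5.5319 = 1.7117.

1.712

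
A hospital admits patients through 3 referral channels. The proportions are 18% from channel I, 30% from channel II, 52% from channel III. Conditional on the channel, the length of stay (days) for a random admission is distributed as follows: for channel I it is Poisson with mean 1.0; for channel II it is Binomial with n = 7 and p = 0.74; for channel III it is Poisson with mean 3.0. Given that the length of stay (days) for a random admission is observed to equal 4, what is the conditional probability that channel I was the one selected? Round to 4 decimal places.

0.0190

Likelihoods P(X=4 | ·): I: 0.0153283; II: 0.184465; III: 0.168031.
Posterior ∝ prior × likelihood. Numerator for I: 0.18·0.0153283 = 0.0027591.
Normalizing constant: 0.18·0.0153283 + 0.3·0.184465 + 0.52·0.168031 = 0.145475.
P(I | observation) = 0.0027591 / 0.145475 = 0.0189661.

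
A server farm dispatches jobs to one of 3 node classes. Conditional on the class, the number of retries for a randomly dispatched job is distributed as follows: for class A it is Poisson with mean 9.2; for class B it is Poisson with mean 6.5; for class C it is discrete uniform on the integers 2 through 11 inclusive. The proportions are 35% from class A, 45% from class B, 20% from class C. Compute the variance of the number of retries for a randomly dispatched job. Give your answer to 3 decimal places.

Per component, A: μ=9.2, E[X²]=93.84; B: μ=6.5, E[X²]=48.75; C: μ=6.5, E[X²]=50.5.
E[X] = 0.35·9.2 + 0.45·6.5 + 0.2·6.5 = 7.445.
E[X²] = 0.35·93.84 + 0.45·48.75 + 0.2·50.5 = 64.8815.
Var(X) = E[X²] − (E[X])² = 64.8815 − 55.428 = 9.45347.

9.453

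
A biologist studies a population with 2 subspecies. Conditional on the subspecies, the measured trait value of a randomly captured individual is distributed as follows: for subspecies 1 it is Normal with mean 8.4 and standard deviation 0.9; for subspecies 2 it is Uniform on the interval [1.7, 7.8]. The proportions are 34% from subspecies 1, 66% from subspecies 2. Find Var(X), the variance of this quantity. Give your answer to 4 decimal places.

Per component, 1: μ=8.4, E[X²]=71.37; 2: μ=4.75, E[X²]=25.6633.
E[X] = 0.34·8.4 + 0.66·4.75 = 5.991.
E[X²] = 0.34·71.37 + 0.66·25.6633 = 41.2036.
Var(X) = E[X²] − (E[X])² = 41.2036 − 35.8921 = 5.31152.

5.3115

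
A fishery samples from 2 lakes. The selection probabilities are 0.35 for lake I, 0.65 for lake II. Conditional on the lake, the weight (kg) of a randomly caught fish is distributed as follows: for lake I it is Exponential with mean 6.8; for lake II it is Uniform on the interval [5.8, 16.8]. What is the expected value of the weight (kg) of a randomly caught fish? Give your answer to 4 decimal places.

Component means — I: 6.8; II: 11.3.
E[X] = 0.35·6.8 + 0.65·11.3 = 9.725.

9.7250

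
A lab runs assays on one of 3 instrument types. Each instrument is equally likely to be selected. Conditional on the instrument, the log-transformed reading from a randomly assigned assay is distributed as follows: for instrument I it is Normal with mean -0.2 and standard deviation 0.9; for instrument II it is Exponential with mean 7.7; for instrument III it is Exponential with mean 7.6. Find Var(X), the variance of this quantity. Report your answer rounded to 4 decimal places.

Per component, I: μ=-0.2, E[X²]=0.85; II: μ=7.7, E[X²]=118.58; III: μ=7.6, E[X²]=115.52.
E[X] = 0.333333·-0.2 + 0.333333·7.7 + 0.333333·7.6 = 5.03333.
E[X²] = 0.333333·0.85 + 0.333333·118.58 + 0.333333·115.52 = 78.3167.
Var(X) = E[X²] − (E[X])² = 78.3167 − 25.3344 = 52.9822.

52.9822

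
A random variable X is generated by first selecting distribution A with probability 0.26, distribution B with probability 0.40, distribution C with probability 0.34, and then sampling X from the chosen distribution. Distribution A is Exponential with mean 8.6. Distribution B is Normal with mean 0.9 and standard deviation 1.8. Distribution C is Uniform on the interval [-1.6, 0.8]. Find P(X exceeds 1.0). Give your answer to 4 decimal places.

0.4226

Conditional on each component, P(X > 1.0): A: 0.890227; B: 0.477848; C: 0.
By total probability, P(X > 1.0) = 0.26·0.890227 + 0.4·0.477848 + 0.34·0 = 0.422598.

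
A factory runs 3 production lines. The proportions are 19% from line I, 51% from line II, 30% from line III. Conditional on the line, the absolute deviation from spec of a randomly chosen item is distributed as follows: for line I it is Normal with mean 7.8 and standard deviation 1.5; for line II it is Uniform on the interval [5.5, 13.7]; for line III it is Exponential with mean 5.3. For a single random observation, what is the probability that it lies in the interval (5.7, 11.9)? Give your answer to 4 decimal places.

0.6302

Conditional on each line, P(5.7 < X < 11.9): I: 0.916108; II: 0.756098; III: 0.235239.
By total probability, P(5.7 < X < 11.9) = 0.19·0.916108 + 0.51·0.756098 + 0.3·0.235239 = 0.630242.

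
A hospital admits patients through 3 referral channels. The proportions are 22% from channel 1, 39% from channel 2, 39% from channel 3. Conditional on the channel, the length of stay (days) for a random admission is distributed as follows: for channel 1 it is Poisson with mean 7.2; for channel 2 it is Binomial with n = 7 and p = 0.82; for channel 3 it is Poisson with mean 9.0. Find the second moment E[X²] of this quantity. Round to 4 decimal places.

For each component E[X²] = Var + (mean)², giving 1: 59.04; 2: 33.9808; 3: 90.
Overall E[X²] = 0.22·59.04 + 0.39·33.9808 + 0.39·90 = 61.3413.

61.3413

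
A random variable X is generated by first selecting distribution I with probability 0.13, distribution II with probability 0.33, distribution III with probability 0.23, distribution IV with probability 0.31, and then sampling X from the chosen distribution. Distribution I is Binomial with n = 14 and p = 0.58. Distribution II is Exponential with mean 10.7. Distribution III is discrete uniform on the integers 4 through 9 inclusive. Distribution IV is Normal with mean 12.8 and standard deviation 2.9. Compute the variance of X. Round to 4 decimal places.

47.3696

Per component, I: μ=8.12, E[X²]=69.3448; II: μ=10.7, E[X²]=228.98; III: μ=6.5, E[X²]=45.1667; IV: μ=12.8, E[X²]=172.25.
E[X] = 0.13·8.12 + 0.33·10.7 + 0.23·6.5 + 0.31·12.8 = 10.0496.
E[X²] = 0.13·69.3448 + 0.33·228.98 + 0.23·45.1667 + 0.31·172.25 = 148.364.
Var(X) = E[X²] − (E[X])² = 148.364 − 100.994 = 47.3696.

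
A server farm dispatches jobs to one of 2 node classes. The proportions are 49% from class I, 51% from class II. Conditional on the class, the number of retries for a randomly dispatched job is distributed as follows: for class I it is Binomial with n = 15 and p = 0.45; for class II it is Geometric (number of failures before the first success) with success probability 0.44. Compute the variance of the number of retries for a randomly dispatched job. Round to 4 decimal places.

Per component, I: μ=6.75, E[X²]=49.275; II: μ=1.27273, E[X²]=4.5124.
E[X] = 0.49·6.75 + 0.51·1.27273 = 3.95659.
E[X²] = 0.49·49.275 + 0.51·4.5124 = 26.4461.
Var(X) = E[X²] − (E[X])² = 26.4461 − 15.6546 = 10.7915.

10.7915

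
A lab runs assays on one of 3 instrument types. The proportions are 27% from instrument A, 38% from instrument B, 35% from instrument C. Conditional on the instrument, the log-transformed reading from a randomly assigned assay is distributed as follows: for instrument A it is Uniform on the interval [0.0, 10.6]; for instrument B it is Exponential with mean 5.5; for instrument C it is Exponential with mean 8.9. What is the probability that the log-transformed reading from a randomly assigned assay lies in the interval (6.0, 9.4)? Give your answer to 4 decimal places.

0.2021

Conditional on each instrument, P(6.0 < X < 9.4): A: 0.320755; B: 0.154881; C: 0.161804.
By total probability, P(6.0 < X < 9.4) = 0.27·0.320755 + 0.38·0.154881 + 0.35·0.161804 = 0.20209.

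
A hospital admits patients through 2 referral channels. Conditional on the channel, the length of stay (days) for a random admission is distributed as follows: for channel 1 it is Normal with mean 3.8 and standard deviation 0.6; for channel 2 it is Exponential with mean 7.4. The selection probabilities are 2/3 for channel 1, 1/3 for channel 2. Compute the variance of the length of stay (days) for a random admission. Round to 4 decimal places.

21.3733

Per component, 1: μ=3.8, E[X²]=14.8; 2: μ=7.4, E[X²]=109.52.
E[X] = 0.666667·3.8 + 0.333333·7.4 = 5.
E[X²] = 0.666667·14.8 + 0.333333·109.52 = 46.3733.
Var(X) = E[X²] − (E[X])² = 46.3733 − 25 = 21.3733.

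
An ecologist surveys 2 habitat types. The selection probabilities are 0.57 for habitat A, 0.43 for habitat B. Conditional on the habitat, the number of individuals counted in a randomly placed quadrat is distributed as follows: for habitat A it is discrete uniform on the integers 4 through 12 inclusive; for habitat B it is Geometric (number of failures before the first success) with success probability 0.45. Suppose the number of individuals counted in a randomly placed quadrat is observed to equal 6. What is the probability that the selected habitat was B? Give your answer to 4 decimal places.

0.0780

Likelihoods P(X=6 | ·): A: 0.111111; B: 0.0124563.
Posterior ∝ prior × likelihood. Numerator for B: 0.43·0.0124563 = 0.0053562.
Normalizing constant: 0.57·0.111111 + 0.43·0.0124563 = 0.0686895.
P(B | observation) = 0.0053562 / 0.0686895 = 0.077977.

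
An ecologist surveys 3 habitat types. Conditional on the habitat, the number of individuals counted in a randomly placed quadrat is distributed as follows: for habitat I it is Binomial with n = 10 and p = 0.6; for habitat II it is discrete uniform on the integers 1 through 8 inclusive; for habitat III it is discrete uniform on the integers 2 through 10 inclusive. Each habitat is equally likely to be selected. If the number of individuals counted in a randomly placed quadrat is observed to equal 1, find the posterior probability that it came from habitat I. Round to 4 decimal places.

Likelihoods P(X=1 | ·): I: 0.00157286; II: 0.125; III: 0.
Posterior ∝ prior × likelihood. Numerator for I: 0.333333·0.00157286 = 0.000524288.
Normalizing constant: 0.333333·0.00157286 + 0.333333·0.125 + 0.333333·0 = 0.042191.
P(I | observation) = 0.000524288 / 0.042191 = 0.0124265.

0.0124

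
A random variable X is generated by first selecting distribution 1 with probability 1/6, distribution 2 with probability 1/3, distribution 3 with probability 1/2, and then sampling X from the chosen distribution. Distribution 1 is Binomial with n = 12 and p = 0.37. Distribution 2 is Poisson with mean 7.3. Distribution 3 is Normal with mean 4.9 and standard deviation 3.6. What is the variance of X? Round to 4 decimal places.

Per component, 1: μ=4.44, E[X²]=22.5108; 2: μ=7.3, E[X²]=60.59; 3: μ=4.9, E[X²]=36.97.
E[X] = 0.166667·4.44 + 0.333333·7.3 + 0.5·4.9 = 5.62333.
E[X²] = 0.166667·22.5108 + 0.333333·60.59 + 0.5·36.97 = 42.4335.
Var(X) = E[X²] − (E[X])² = 42.4335 − 31.6219 = 10.8116.

10.8116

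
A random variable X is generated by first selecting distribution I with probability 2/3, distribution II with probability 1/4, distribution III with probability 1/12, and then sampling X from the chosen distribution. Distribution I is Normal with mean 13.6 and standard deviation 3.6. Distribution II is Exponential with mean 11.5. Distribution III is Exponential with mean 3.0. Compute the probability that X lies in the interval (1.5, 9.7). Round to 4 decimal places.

Conditional on each component, P(1.5 < X < 9.7): I: 0.138942; II: 0.447502; III: 0.567105.
By total probability, P(1.5 < X < 9.7) = 0.666667·0.138942 + 0.25·0.447502 + 0.0833333·0.567105 = 0.251762.

0.2518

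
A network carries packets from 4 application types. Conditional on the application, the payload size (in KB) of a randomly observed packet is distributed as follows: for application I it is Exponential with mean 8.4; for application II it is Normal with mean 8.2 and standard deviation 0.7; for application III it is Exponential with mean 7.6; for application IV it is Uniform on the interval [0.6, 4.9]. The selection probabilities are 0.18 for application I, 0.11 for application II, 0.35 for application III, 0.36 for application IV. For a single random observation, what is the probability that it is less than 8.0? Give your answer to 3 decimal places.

0.741

Conditional on each application, P(X < 8.0): I: 0.614179; II: 0.387548; III: 0.650982; IV: 1.
By total probability, P(X < 8.0) = 0.18·0.614179 + 0.11·0.387548 + 0.35·0.650982 + 0.36·1 = 0.741026.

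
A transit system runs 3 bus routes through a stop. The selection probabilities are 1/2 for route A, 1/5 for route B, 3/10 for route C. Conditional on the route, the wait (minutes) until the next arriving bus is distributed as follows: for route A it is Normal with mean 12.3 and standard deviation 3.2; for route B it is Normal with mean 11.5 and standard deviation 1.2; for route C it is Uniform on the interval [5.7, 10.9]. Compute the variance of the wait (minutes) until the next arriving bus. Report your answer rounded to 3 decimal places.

Per component, A: μ=12.3, E[X²]=161.53; B: μ=11.5, E[X²]=133.69; C: μ=8.3, E[X²]=71.1433.
E[X] = 0.5·12.3 + 0.2·11.5 + 0.3·8.3 = 10.94.
E[X²] = 0.5·161.53 + 0.2·133.69 + 0.3·71.1433 = 128.846.
Var(X) = E[X²] − (E[X])² = 128.846 − 119.684 = 9.1624.

9.162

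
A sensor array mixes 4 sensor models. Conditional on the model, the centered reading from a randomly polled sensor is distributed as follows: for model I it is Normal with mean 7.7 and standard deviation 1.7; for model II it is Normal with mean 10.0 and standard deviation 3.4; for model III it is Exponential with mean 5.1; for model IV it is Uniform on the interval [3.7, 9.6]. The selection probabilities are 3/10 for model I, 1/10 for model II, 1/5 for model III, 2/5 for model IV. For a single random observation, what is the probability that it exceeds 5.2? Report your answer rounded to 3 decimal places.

0.741

Conditional on each model, P(X > 5.2): I: 0.929299; II: 0.92099; III: 0.360736; IV: 0.745763.
By total probability, P(X > 5.2) = 0.3·0.929299 + 0.1·0.92099 + 0.2·0.360736 + 0.4·0.745763 = 0.741341.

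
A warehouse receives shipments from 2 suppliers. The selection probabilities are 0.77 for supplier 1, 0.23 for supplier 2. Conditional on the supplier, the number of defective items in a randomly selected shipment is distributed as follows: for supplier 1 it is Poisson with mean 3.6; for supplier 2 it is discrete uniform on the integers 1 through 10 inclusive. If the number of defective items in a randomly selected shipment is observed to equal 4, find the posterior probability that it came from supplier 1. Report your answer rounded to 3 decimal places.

0.865

Likelihoods P(X=4 | ·): 1: 0.191222; 2: 0.1.
Posterior ∝ prior × likelihood. Numerator for 1: 0.77·0.191222 = 0.147241.
Normalizing constant: 0.77·0.191222 + 0.23·0.1 = 0.170241.
P(1 | observation) = 0.147241 / 0.170241 = 0.864898.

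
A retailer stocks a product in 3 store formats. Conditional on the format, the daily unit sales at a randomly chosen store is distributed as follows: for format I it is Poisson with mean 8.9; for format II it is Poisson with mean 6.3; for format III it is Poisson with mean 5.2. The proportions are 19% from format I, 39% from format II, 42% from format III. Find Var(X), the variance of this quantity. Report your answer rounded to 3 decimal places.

Per component, I: μ=8.9, E[X²]=88.11; II: μ=6.3, E[X²]=45.99; III: μ=5.2, E[X²]=32.24.
E[X] = 0.19·8.9 + 0.39·6.3 + 0.42·5.2 = 6.332.
E[X²] = 0.19·88.11 + 0.39·45.99 + 0.42·32.24 = 48.2178.
Var(X) = E[X²] − (E[X])² = 48.2178 − 40.0942 = 8.12358.

8.124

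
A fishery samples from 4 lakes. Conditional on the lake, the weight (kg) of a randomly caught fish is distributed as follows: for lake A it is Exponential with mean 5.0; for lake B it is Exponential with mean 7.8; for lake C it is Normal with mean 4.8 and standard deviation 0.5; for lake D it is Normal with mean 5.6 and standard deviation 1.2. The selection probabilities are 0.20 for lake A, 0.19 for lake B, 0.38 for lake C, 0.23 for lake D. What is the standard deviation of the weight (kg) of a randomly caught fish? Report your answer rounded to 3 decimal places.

Per component, A: μ=5, E[X²]=50; B: μ=7.8, E[X²]=121.68; C: μ=4.8, E[X²]=23.29; D: μ=5.6, E[X²]=32.8.
E[X] = 0.2·5 + 0.19·7.8 + 0.38·4.8 + 0.23·5.6 = 5.594.
E[X²] = 0.2·50 + 0.19·121.68 + 0.38·23.29 + 0.23·32.8 = 49.5134.
Var(X) = E[X²] − (E[X])² = 49.5134 − 31.2928 = 18.2206.
SD(X) = √18.2206 = 4.26856.

4.269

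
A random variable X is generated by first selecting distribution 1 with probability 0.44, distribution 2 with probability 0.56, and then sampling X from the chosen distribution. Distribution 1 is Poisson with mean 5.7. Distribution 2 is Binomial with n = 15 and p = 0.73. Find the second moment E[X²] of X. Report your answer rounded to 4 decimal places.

For each component E[X²] = Var + (mean)², giving 1: 38.19; 2: 122.859.
Overall E[X²] = 0.44·38.19 + 0.56·122.859 = 85.6046.

85.6046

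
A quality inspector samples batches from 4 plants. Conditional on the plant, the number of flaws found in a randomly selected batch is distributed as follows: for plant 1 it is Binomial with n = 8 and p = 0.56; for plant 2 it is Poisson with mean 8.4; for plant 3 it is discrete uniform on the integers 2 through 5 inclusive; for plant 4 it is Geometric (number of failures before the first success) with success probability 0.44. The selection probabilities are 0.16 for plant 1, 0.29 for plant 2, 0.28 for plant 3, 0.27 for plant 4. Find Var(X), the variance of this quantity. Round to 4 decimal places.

11.3849

Per component, 1: μ=4.48, E[X²]=22.0416; 2: μ=8.4, E[X²]=78.96; 3: μ=3.5, E[X²]=13.5; 4: μ=1.27273, E[X²]=4.5124.
E[X] = 0.16·4.48 + 0.29·8.4 + 0.28·3.5 + 0.27·1.27273 = 4.47644.
E[X²] = 0.16·22.0416 + 0.29·78.96 + 0.28·13.5 + 0.27·4.5124 = 31.4234.
Var(X) = E[X²] − (E[X])² = 31.4234 − 20.0385 = 11.3849.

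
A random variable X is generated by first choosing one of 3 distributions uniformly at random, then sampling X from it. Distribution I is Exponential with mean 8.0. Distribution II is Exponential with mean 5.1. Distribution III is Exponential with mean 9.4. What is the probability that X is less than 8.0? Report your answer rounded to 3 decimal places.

0.666

Conditional on each component, P(X < 8.0): I: 0.632121; II: 0.791669; III: 0.57304.
By total probability, P(X < 8.0) = 0.333333·0.632121 + 0.333333·0.791669 + 0.333333·0.57304 = 0.66561.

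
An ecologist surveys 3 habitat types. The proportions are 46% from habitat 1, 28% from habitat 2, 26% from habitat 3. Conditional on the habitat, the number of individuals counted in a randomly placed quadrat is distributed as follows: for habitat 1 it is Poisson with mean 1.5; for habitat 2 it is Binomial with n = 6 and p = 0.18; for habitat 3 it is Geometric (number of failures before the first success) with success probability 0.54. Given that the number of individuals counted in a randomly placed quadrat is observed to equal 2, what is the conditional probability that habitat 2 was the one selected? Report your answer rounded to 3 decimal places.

Likelihoods P(X=2 | ·): 1: 0.251021; 2: 0.219731; 3: 0.114264.
Posterior ∝ prior × likelihood. Numerator for 2: 0.28·0.219731 = 0.0615247.
Normalizing constant: 0.46·0.251021 + 0.28·0.219731 + 0.26·0.114264 = 0.206703.
P(2 | observation) = 0.0615247 / 0.206703 = 0.297648.

0.298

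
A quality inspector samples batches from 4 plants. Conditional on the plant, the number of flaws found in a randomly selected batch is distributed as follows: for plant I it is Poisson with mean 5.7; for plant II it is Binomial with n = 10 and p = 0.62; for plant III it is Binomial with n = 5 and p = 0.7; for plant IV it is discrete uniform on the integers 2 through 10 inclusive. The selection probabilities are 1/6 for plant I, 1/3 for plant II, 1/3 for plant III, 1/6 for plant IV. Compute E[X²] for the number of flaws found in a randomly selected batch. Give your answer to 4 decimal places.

For each component E[X²] = Var + (mean)², giving I: 38.19; II: 40.796; III: 13.3; IV: 42.6667.
Overall E[X²] = 0.166667·38.19 + 0.333333·40.796 + 0.333333·13.3 + 0.166667·42.6667 = 31.5081.

31.5081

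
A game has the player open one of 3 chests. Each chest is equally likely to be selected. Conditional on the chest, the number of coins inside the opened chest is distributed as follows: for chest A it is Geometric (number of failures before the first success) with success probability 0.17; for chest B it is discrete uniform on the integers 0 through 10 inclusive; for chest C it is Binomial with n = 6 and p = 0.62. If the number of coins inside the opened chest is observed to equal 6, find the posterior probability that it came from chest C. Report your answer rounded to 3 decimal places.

0.279

Likelihoods P(X=6 | ·): A: 0.0555799; B: 0.0909091; C: 0.0568002.
Posterior ∝ prior × likelihood. Numerator for C: 0.333333·0.0568002 = 0.0189334.
Normalizing constant: 0.333333·0.0555799 + 0.333333·0.0909091 + 0.333333·0.0568002 = 0.0677631.
P(C | observation) = 0.0189334 / 0.0677631 = 0.279406.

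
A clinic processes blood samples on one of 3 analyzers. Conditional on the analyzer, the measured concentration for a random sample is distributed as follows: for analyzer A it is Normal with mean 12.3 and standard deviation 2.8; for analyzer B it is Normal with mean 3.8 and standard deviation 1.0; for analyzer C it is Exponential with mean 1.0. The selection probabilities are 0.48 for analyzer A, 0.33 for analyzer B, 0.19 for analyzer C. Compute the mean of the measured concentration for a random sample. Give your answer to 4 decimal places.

Component means — A: 12.3; B: 3.8; C: 1.
E[X] = 0.48·12.3 + 0.33·3.8 + 0.19·1 = 7.348.

7.3480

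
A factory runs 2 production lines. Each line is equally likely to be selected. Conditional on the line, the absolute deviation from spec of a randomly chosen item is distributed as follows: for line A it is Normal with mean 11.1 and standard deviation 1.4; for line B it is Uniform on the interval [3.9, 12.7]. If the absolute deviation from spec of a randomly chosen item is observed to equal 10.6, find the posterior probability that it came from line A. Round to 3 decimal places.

Likelihoods f(10.6 | ·): A: 0.267353; B: 0.113636.
Posterior ∝ prior × likelihood. Numerator for A: 0.5·0.267353 = 0.133676.
Normalizing constant: 0.5·0.267353 + 0.5·0.113636 = 0.190495.
P(A | observation) = 0.133676 / 0.190495 = 0.701733.

0.702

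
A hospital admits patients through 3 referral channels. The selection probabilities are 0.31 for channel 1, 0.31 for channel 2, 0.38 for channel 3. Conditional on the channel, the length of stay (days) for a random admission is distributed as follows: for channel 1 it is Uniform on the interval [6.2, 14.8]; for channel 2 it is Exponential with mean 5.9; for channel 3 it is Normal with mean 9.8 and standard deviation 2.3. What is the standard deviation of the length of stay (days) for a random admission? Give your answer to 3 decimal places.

Per component, 1: μ=10.5, E[X²]=116.413; 2: μ=5.9, E[X²]=69.62; 3: μ=9.8, E[X²]=101.33.
E[X] = 0.31·10.5 + 0.31·5.9 + 0.38·9.8 = 8.808.
E[X²] = 0.31·116.413 + 0.31·69.62 + 0.38·101.33 = 96.1757.
Var(X) = E[X²] − (E[X])² = 96.1757 − 77.5809 = 18.5949.
SD(X) = √18.5949 = 4.31218.

4.312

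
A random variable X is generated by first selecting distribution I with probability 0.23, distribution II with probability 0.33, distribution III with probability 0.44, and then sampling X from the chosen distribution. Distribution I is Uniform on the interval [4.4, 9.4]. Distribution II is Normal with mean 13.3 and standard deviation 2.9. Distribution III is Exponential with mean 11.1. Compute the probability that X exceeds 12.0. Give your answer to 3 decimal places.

0.371

Conditional on each component, P(X > 12.0): I: 0; II: 0.673023; III: 0.339229.
By total probability, P(X > 12.0) = 0.23·0 + 0.33·0.673023 + 0.44·0.339229 = 0.371358.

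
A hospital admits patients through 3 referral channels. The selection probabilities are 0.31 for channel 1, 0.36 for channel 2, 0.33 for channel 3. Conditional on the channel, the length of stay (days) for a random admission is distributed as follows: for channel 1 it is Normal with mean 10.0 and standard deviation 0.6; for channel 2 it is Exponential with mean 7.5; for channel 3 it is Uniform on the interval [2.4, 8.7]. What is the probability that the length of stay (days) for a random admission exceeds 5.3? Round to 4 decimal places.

0.6657

Conditional on each channel, P(X > 5.3): 1: 1; 2: 0.493286; 3: 0.539683.
By total probability, P(X > 5.3) = 0.31·1 + 0.36·0.493286 + 0.33·0.539683 = 0.665678.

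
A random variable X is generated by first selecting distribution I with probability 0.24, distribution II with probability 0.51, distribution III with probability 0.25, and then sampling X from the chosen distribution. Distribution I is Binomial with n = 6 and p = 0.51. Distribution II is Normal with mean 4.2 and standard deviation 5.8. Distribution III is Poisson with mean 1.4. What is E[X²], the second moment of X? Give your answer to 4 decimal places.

29.5999

For each component E[X²] = Var + (mean)², giving I: 10.863; II: 51.28; III: 3.36.
Overall E[X²] = 0.24·10.863 + 0.51·51.28 + 0.25·3.36 = 29.5999.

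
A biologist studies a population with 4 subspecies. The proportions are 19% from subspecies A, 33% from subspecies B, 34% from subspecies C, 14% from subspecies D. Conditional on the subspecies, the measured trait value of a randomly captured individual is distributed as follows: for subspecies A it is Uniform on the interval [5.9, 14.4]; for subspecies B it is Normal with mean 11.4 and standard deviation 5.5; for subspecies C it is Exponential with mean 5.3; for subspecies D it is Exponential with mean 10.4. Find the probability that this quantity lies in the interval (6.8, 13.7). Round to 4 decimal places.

0.4102

Conditional on each subspecies, P(6.8 < X < 13.7): A: 0.811765; B: 0.460618; C: 0.201796; D: 0.252186.
By total probability, P(6.8 < X < 13.7) = 0.19·0.811765 + 0.33·0.460618 + 0.34·0.201796 + 0.14·0.252186 = 0.410156.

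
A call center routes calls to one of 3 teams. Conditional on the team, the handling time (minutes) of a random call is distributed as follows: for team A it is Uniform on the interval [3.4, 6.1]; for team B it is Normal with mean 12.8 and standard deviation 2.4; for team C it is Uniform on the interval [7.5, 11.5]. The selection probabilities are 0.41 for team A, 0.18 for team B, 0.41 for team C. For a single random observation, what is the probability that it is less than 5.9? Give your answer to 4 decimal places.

0.3800

Conditional on each team, P(X < 5.9): A: 0.925926; B: 0.00202014; C: 0.
By total probability, P(X < 5.9) = 0.41·0.925926 + 0.18·0.00202014 + 0.41·0 = 0.379993.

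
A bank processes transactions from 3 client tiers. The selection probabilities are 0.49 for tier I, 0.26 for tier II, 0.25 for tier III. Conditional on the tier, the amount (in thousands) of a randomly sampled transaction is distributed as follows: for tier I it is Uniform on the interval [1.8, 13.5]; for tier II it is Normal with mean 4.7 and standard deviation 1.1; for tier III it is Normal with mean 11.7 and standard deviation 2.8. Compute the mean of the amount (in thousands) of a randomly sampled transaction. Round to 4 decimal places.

7.8955

Component means — I: 7.65; II: 4.7; III: 11.7.
E[X] = 0.49·7.65 + 0.26·4.7 + 0.25·11.7 = 7.8955.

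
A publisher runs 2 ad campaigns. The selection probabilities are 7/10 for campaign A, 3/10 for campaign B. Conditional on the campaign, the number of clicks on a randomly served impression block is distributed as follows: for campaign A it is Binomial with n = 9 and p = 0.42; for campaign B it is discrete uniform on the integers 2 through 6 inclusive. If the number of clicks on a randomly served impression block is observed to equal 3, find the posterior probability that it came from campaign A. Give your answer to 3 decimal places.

0.734

Likelihoods P(X=3 | ·): A: 0.236916; B: 0.2.
Posterior ∝ prior × likelihood. Numerator for A: 0.7·0.236916 = 0.165841.
Normalizing constant: 0.7·0.236916 + 0.3·0.2 = 0.225841.
P(A | observation) = 0.165841 / 0.225841 = 0.734327.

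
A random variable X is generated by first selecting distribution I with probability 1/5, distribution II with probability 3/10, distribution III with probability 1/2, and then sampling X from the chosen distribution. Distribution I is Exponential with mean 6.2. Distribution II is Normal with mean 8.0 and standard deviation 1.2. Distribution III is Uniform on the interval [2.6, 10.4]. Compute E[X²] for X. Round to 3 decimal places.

58.668

For each component E[X²] = Var + (mean)², giving I: 76.88; II: 65.44; III: 47.32.
Overall E[X²] = 0.2·76.88 + 0.3·65.44 + 0.5·47.32 = 58.668.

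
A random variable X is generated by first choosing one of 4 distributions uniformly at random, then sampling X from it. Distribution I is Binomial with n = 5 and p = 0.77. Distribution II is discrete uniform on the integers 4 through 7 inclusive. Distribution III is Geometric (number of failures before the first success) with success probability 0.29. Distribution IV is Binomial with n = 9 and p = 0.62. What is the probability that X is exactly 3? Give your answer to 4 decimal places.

0.1014

Conditional on each component, P(X = 3): I: 0.241506; II: 0; III: 0.103794; IV: 0.0602776.
By total probability, P(X = 3) = 0.25·0.241506 + 0.25·0 + 0.25·0.103794 + 0.25·0.0602776 = 0.101394.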